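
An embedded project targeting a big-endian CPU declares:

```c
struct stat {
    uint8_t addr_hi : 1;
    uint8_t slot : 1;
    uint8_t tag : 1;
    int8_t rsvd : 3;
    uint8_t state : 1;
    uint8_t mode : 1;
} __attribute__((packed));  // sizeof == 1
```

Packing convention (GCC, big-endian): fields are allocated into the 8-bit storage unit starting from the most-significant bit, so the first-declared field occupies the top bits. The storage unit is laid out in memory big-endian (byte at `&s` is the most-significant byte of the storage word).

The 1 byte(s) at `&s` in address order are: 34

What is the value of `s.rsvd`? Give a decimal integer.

[0]=0x34 (big-endian) → word 0x34
addr_hi [7+:1] = (word>>7) & 0x1 = 0
slot [6+:1] = (word>>6) & 0x1 = 0
tag [5+:1] = (word>>5) & 0x1 = 1
rsvd [2+:3] = (word>>2) & 0x7 = 5  ←
state [1+:1] = (word>>1) & 0x1 = 0
mode [0+:1] = (word>>0) & 0x1 = 0
rsvd signed 3b, MSB=1: 5 - 8 = -3

-3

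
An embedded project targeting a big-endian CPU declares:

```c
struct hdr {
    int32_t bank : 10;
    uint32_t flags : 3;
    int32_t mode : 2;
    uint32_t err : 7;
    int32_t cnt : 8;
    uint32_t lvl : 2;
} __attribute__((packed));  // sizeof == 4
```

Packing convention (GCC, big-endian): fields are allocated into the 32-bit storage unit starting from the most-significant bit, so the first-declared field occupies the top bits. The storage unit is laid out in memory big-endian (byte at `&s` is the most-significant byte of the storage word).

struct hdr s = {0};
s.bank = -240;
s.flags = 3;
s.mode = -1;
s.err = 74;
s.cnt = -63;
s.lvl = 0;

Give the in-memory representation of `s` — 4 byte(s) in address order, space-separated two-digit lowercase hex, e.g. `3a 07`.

c4 1f 2b 04

bank (10b) val=-240 bits=0x310 at bit 22: 0xc4000000
flags (3b) val=3 bits=0x3 at bit 19: 0xc4180000
mode (2b) val=-1 bits=0x3 at bit 17: 0xc41e0000
err (7b) val=74 bits=0x4a at bit 10: 0xc41f2800
cnt (8b) val=-63 bits=0xc1 at bit 2: 0xc41f2b04
lvl (2b) val=0 bits=0x0 at bit 0: 0xc41f2b04
word = 0xc41f2b04 → big-endian bytes:
  [0]=0xc4  [1]=0x1f  [2]=0x2b  [3]=0x04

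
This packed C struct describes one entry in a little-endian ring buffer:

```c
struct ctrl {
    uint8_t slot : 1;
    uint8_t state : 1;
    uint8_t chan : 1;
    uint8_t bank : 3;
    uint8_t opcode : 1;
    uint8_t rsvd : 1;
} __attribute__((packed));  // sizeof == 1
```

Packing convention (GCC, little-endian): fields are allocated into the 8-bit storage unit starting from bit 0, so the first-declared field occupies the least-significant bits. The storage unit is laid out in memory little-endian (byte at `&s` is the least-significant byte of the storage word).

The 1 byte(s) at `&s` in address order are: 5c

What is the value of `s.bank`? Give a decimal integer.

3

[0]=0x5c (little-endian) → word 0x5c
slot [0+:1] = (word>>0) & 0x1 = 0
state [1+:1] = (word>>1) & 0x1 = 0
chan [2+:1] = (word>>2) & 0x1 = 1
bank [3+:3] = (word>>3) & 0x7 = 3  ←
opcode [6+:1] = (word>>6) & 0x1 = 1
rsvd [7+:1] = (word>>7) & 0x1 = 0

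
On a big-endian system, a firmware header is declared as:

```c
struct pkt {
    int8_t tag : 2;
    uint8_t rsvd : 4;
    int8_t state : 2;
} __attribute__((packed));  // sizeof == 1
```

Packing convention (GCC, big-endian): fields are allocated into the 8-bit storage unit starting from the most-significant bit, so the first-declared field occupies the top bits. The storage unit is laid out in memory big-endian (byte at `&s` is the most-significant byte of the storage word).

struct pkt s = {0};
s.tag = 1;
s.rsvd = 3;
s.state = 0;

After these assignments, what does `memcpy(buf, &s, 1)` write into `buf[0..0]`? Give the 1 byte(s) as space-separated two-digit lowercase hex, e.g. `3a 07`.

[6+:2] tag=1 & 0x3 = 0x1; word=0x40
[2+:4] rsvd=3 & 0xf = 0x3; word=0x4c
[0+:2] state=0 & 0x3 = 0x0; word=0x4c
word = 0x4c → big-endian bytes:
  [0]=0x4c

4c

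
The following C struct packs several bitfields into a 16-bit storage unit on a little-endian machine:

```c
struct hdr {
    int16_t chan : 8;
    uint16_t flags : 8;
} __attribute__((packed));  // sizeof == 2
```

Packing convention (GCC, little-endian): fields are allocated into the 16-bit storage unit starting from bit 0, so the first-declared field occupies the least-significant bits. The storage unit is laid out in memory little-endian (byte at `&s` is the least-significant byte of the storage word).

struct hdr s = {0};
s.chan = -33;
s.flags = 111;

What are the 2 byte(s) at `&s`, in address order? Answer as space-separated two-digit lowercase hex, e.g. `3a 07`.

df 6f

chan:8 = -33 → 0xdf << 0 → word 0x00df
flags:8 = 111 → 0x6f << 8 → word 0x6fdf
word = 0x6fdf → little-endian bytes:
  [0]=0xdf  [1]=0x6f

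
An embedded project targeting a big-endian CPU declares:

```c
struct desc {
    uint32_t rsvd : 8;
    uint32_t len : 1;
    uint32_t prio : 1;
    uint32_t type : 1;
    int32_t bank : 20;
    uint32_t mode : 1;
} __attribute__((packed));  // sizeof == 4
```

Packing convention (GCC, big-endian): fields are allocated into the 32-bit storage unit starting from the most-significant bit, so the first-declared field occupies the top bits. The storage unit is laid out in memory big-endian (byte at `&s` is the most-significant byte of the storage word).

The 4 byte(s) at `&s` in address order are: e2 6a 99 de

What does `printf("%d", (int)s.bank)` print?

[0]=0xe2 [1]=0x6a [2]=0x99 [3]=0xde (big-endian) → word 0xe26a99de
rsvd:8 @ bit 24 → (0xe26a99de>>24)&0xff = 0xe2
len:1 @ bit 23 → (0xe26a99de>>23)&0x1 = 0x0
prio:1 @ bit 22 → (0xe26a99de>>22)&0x1 = 0x1
type:1 @ bit 21 → (0xe26a99de>>21)&0x1 = 0x1
bank:20 @ bit 1 → (0xe26a99de>>1)&0xfffff = 0x54cef  ←
mode:1 @ bit 0 → (0xe26a99de>>0)&0x1 = 0x0
bank signed 20b, MSB=0: value = 347375

347375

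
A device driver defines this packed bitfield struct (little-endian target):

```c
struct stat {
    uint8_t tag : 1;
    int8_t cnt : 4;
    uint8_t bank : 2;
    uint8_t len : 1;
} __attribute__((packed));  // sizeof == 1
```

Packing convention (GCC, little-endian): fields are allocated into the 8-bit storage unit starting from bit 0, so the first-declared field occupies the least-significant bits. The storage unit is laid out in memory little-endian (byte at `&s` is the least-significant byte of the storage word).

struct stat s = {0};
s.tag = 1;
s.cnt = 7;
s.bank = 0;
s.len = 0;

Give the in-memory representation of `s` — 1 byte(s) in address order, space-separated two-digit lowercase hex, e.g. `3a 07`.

tag:1 = 1 → 0x1 << 0 → word 0x01
cnt:4 = 7 → 0x7 << 1 → word 0x0f
bank:2 = 0 → 0x0 << 5 → word 0x0f
len:1 = 0 → 0x0 << 7 → word 0x0f
word = 0x0f → little-endian bytes:
  [0]=0x0f

0f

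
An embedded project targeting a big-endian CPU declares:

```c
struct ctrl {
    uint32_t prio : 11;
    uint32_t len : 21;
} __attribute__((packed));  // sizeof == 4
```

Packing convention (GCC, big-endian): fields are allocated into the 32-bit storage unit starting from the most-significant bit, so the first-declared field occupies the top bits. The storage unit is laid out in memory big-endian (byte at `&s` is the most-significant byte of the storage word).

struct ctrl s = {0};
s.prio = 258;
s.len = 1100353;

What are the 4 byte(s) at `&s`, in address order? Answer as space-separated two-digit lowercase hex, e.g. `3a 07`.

20 50 ca 41

prio:11 = 258 → 0x102 << 21 → word 0x20400000
len:21 = 1100353 → 0x10ca41 << 0 → word 0x2050ca41
word = 0x2050ca41 → big-endian bytes:
  [0]=0x20  [1]=0x50  [2]=0xca  [3]=0x41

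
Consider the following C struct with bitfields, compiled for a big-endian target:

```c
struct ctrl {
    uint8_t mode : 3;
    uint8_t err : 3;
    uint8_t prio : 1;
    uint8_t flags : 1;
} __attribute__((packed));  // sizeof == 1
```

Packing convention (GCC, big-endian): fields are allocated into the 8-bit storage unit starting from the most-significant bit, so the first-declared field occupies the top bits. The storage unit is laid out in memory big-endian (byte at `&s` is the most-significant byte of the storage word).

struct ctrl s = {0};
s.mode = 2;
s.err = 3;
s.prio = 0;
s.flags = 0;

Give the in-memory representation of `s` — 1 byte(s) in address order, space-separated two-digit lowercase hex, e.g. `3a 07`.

[5+:3] mode=2 & 0x7 = 0x2; word=0x40
[2+:3] err=3 & 0x7 = 0x3; word=0x4c
[1+:1] prio=0 & 0x1 = 0x0; word=0x4c
[0+:1] flags=0 & 0x1 = 0x0; word=0x4c
word = 0x4c → big-endian bytes:
  [0]=0x4c

4c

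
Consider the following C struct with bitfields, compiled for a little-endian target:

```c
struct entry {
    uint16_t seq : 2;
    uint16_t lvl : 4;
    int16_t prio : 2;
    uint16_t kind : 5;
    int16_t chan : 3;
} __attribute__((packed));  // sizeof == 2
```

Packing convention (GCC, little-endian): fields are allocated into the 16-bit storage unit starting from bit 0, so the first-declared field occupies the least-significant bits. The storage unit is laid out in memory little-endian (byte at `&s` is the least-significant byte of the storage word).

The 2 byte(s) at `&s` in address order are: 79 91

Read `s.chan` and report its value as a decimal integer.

[0]=0x79 [1]=0x91 (little-endian) → word 0x9179
seq:2 @ bit 0 → (0x9179>>0)&0x3 = 0x1
lvl:4 @ bit 2 → (0x9179>>2)&0xf = 0xe
prio:2 @ bit 6 → (0x9179>>6)&0x3 = 0x1
kind:5 @ bit 8 → (0x9179>>8)&0x1f = 0x11
chan:3 @ bit 13 → (0x9179>>13)&0x7 = 0x4  ←
chan signed 3b, MSB=1: 4 - 8 = -4

-4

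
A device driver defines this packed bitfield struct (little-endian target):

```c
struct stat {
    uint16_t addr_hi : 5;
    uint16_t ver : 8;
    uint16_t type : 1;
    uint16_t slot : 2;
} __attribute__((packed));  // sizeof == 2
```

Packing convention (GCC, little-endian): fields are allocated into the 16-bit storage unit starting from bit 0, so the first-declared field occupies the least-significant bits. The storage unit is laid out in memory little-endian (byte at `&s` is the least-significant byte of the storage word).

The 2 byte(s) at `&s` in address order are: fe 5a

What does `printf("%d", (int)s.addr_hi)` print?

[0]=0xfe [1]=0x5a (little-endian) → word 0x5afe
addr_hi [0+:5] = (word>>0) & 0x1f = 30  ←
ver [5+:8] = (word>>5) & 0xff = 215
type [13+:1] = (word>>13) & 0x1 = 0
slot [14+:2] = (word>>14) & 0x3 = 1

30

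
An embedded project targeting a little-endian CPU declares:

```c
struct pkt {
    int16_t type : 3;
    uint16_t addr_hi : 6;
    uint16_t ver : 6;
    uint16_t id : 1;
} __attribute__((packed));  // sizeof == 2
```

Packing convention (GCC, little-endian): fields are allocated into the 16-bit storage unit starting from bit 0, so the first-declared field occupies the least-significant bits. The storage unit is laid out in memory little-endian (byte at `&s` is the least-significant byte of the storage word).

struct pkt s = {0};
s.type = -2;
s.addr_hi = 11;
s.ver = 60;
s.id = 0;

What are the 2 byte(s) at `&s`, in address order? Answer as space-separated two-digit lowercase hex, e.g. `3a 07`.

type (3b) val=-2 bits=0x6 at bit 0: 0x0006
addr_hi (6b) val=11 bits=0xb at bit 3: 0x005e
ver (6b) val=60 bits=0x3c at bit 9: 0x785e
id (1b) val=0 bits=0x0 at bit 15: 0x785e
word = 0x785e → little-endian bytes:
  [0]=0x5e  [1]=0x78

5e 78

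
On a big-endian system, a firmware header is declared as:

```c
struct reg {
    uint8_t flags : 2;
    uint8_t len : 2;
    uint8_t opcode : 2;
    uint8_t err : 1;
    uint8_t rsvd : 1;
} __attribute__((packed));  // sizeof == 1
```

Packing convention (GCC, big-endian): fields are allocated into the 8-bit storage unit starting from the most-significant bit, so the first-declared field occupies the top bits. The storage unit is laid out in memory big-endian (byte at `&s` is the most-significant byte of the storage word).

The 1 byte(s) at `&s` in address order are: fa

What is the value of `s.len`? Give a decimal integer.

[0]=0xfa (big-endian) → word 0xfa
flags [6+:2] = (word>>6) & 0x3 = 3
len [4+:2] = (word>>4) & 0x3 = 3  ←
opcode [2+:2] = (word>>2) & 0x3 = 2
err [1+:1] = (word>>1) & 0x1 = 1
rsvd [0+:1] = (word>>0) & 0x1 = 0

3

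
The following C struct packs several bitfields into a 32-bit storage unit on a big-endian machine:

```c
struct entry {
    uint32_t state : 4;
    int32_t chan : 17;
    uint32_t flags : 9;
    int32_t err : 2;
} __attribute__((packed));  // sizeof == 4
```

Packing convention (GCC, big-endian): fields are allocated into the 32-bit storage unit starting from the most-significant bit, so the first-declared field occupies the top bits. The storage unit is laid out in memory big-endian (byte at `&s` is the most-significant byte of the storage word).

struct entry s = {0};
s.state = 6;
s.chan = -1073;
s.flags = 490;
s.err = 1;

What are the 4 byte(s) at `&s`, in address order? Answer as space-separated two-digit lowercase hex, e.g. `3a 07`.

[28+:4] state=6 & 0xf = 0x6; word=0x60000000
[11+:17] chan=-1073 & 0x1ffff = 0x1fbcf; word=0x6fde7800
[2+:9] flags=490 & 0x1ff = 0x1ea; word=0x6fde7fa8
[0+:2] err=1 & 0x3 = 0x1; word=0x6fde7fa9
word = 0x6fde7fa9 → big-endian bytes:
  [0]=0x6f  [1]=0xde  [2]=0x7f  [3]=0xa9

6f de 7f a9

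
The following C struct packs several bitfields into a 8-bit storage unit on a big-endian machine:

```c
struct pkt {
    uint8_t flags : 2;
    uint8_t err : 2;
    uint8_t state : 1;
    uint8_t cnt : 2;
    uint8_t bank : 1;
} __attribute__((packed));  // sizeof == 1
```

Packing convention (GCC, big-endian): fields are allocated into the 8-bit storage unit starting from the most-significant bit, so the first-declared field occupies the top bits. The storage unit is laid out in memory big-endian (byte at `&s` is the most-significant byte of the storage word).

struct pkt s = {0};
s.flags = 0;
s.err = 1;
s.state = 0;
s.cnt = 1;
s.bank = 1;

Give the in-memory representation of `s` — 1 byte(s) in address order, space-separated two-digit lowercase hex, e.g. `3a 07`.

13

flags (2b) val=0 bits=0x0 at bit 6: 0x00
err (2b) val=1 bits=0x1 at bit 4: 0x10
state (1b) val=0 bits=0x0 at bit 3: 0x10
cnt (2b) val=1 bits=0x1 at bit 1: 0x12
bank (1b) val=1 bits=0x1 at bit 0: 0x13
word = 0x13 → big-endian bytes:
  [0]=0x13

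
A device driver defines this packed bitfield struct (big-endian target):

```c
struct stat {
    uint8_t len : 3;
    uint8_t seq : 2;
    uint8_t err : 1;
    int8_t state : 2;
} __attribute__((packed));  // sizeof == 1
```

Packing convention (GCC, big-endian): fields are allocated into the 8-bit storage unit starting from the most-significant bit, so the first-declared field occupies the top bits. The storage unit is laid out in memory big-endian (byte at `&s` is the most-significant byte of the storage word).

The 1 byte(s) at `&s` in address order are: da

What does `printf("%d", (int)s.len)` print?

[0]=0xda (big-endian) → word 0xda
len [5+:3] = (word>>5) & 0x7 = 6  ←
seq [3+:2] = (word>>3) & 0x3 = 3
err [2+:1] = (word>>2) & 0x1 = 0
state [0+:2] = (word>>0) & 0x3 = 2

6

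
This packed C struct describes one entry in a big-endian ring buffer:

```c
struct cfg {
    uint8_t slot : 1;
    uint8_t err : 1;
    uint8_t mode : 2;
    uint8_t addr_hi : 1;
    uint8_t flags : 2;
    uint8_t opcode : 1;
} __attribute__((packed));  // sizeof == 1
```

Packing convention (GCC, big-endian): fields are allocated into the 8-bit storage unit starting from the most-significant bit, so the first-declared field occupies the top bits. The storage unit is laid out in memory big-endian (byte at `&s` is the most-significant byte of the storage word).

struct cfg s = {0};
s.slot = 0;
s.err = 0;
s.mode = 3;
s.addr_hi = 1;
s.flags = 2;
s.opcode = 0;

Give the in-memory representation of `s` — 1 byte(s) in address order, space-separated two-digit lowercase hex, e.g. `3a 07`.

3c

[7+:1] slot=0 & 0x1 = 0x0; word=0x00
[6+:1] err=0 & 0x1 = 0x0; word=0x00
[4+:2] mode=3 & 0x3 = 0x3; word=0x30
[3+:1] addr_hi=1 & 0x1 = 0x1; word=0x38
[1+:2] flags=2 & 0x3 = 0x2; word=0x3c
[0+:1] opcode=0 & 0x1 = 0x0; word=0x3c
word = 0x3c → big-endian bytes:
  [0]=0x3c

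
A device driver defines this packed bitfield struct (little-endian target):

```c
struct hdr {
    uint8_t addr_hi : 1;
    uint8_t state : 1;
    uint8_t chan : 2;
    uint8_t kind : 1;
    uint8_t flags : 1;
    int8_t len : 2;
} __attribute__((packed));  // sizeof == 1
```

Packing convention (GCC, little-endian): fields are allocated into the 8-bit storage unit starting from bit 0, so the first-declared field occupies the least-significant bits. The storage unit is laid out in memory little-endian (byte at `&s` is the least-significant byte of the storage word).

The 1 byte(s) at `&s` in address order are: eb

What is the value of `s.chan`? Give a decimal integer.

[0]=0xeb (little-endian) → word 0xeb
addr_hi:1 @ bit 0 → (0xeb>>0)&0x1 = 0x1
state:1 @ bit 1 → (0xeb>>1)&0x1 = 0x1
chan:2 @ bit 2 → (0xeb>>2)&0x3 = 0x2  ←
kind:1 @ bit 4 → (0xeb>>4)&0x1 = 0x0
flags:1 @ bit 5 → (0xeb>>5)&0x1 = 0x1
len:2 @ bit 6 → (0xeb>>6)&0x3 = 0x3

2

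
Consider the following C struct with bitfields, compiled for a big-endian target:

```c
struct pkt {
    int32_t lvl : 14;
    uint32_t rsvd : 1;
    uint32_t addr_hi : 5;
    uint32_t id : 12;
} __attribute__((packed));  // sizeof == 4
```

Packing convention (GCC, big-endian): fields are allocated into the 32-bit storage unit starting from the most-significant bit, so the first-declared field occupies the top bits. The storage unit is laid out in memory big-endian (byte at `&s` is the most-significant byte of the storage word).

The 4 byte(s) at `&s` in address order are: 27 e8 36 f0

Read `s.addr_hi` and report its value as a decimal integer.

[0]=0x27 [1]=0xe8 [2]=0x36 [3]=0xf0 (big-endian) → word 0x27e836f0
lvl [18+:14] = (word>>18) & 0x3fff = 2554
rsvd [17+:1] = (word>>17) & 0x1 = 0
addr_hi [12+:5] = (word>>12) & 0x1f = 3  ←
id [0+:12] = (word>>0) & 0xfff = 1776

3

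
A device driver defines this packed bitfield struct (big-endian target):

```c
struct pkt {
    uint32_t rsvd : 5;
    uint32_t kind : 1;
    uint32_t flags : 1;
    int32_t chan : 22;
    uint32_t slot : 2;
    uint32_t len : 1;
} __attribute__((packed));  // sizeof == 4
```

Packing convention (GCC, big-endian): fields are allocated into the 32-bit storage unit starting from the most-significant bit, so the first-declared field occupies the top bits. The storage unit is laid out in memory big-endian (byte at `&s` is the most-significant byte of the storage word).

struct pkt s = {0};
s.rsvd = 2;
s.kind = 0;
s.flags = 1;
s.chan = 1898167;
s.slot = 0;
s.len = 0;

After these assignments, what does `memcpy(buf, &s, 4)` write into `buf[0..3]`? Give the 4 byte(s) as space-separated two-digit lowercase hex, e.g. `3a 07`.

[27+:5] rsvd=2 & 0x1f = 0x2; word=0x10000000
[26+:1] kind=0 & 0x1 = 0x0; word=0x10000000
[25+:1] flags=1 & 0x1 = 0x1; word=0x12000000
[3+:22] chan=1898167 & 0x3fffff = 0x1cf6b7; word=0x12e7b5b8
[1+:2] slot=0 & 0x3 = 0x0; word=0x12e7b5b8
[0+:1] len=0 & 0x1 = 0x0; word=0x12e7b5b8
word = 0x12e7b5b8 → big-endian bytes:
  [0]=0x12  [1]=0xe7  [2]=0xb5  [3]=0xb8

12 e7 b5 b8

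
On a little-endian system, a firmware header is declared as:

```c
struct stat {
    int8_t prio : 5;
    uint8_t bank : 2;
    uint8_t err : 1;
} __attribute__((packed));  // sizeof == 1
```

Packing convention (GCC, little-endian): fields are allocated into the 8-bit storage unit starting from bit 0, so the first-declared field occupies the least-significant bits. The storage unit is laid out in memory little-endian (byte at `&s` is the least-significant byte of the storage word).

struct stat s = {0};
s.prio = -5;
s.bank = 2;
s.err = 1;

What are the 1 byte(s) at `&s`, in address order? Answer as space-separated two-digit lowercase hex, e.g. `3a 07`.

prio (5b) val=-5 bits=0x1b at bit 0: 0x1b
bank (2b) val=2 bits=0x2 at bit 5: 0x5b
err (1b) val=1 bits=0x1 at bit 7: 0xdb
word = 0xdb → little-endian bytes:
  [0]=0xdb

db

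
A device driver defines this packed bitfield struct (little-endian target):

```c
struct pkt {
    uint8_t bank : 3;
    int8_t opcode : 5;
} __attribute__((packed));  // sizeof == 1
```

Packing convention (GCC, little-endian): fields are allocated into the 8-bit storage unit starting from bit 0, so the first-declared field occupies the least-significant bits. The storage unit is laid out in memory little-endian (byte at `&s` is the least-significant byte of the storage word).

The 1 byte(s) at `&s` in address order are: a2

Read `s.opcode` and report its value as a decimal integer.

-12

[0]=0xa2 (little-endian) → word 0xa2
bank [0+:3] = (word>>0) & 0x7 = 2
opcode [3+:5] = (word>>3) & 0x1f = 20  ←
opcode signed 5b, MSB=1: 20 - 32 = -12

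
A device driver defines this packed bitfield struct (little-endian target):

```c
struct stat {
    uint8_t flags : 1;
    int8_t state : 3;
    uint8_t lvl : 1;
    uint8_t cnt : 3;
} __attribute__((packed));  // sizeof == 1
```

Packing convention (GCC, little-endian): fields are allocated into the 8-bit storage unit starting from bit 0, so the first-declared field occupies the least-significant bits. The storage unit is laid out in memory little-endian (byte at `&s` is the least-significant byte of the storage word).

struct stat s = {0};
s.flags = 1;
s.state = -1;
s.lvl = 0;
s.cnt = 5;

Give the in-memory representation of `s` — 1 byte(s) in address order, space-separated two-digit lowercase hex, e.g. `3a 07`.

af

flags:1 = 1 → 0x1 << 0 → word 0x01
state:3 = -1 → 0x7 << 1 → word 0x0f
lvl:1 = 0 → 0x0 << 4 → word 0x0f
cnt:3 = 5 → 0x5 << 5 → word 0xaf
word = 0xaf → little-endian bytes:
  [0]=0xaf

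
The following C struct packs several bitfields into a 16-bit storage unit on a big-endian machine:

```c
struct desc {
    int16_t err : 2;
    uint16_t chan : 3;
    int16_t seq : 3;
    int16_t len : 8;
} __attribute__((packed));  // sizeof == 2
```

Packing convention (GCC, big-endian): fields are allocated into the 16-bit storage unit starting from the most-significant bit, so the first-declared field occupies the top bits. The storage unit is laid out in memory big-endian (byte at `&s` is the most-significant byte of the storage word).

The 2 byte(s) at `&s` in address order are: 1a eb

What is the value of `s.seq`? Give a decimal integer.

[0]=0x1a [1]=0xeb (big-endian) → word 0x1aeb
err [14+:2] = (word>>14) & 0x3 = 0
chan [11+:3] = (word>>11) & 0x7 = 3
seq [8+:3] = (word>>8) & 0x7 = 2  ←
len [0+:8] = (word>>0) & 0xff = 235
seq signed 3b, MSB=0: value = 2

2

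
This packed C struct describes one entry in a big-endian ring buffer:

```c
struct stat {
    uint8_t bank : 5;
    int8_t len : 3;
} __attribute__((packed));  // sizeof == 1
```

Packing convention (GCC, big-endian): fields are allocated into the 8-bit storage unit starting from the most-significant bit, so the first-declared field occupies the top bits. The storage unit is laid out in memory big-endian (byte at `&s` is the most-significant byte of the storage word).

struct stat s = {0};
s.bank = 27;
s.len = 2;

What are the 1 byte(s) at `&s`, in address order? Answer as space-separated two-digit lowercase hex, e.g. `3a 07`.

bank (5b) val=27 bits=0x1b at bit 3: 0xd8
len (3b) val=2 bits=0x2 at bit 0: 0xda
word = 0xda → big-endian bytes:
  [0]=0xda

da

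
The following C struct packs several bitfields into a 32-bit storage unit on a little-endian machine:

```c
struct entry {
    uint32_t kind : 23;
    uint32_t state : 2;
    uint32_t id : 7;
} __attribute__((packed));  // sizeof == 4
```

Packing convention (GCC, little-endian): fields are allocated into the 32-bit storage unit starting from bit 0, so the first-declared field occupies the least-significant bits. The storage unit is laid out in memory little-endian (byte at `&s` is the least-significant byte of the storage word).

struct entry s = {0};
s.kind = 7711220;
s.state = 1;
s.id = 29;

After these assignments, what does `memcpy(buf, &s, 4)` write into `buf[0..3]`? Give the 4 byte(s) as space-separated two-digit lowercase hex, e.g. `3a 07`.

kind:23 = 7711220 → 0x75a9f4 << 0 → word 0x0075a9f4
state:2 = 1 → 0x1 << 23 → word 0x00f5a9f4
id:7 = 29 → 0x1d << 25 → word 0x3af5a9f4
word = 0x3af5a9f4 → little-endian bytes:
  [0]=0xf4  [1]=0xa9  [2]=0xf5  [3]=0x3a

f4 a9 f5 3a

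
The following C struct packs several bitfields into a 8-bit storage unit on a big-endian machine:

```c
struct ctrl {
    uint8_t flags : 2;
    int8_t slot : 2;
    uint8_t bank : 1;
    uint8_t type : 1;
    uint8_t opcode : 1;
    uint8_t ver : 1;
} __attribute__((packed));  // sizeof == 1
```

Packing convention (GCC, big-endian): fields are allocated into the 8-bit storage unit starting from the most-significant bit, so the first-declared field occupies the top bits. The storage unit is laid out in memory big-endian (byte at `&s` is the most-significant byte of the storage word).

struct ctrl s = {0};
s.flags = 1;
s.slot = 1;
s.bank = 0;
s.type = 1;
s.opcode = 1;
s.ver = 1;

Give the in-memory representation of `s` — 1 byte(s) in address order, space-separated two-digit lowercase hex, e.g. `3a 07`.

57

[6+:2] flags=1 & 0x3 = 0x1; word=0x40
[4+:2] slot=1 & 0x3 = 0x1; word=0x50
[3+:1] bank=0 & 0x1 = 0x0; word=0x50
[2+:1] type=1 & 0x1 = 0x1; word=0x54
[1+:1] opcode=1 & 0x1 = 0x1; word=0x56
[0+:1] ver=1 & 0x1 = 0x1; word=0x57
word = 0x57 → big-endian bytes:
  [0]=0x57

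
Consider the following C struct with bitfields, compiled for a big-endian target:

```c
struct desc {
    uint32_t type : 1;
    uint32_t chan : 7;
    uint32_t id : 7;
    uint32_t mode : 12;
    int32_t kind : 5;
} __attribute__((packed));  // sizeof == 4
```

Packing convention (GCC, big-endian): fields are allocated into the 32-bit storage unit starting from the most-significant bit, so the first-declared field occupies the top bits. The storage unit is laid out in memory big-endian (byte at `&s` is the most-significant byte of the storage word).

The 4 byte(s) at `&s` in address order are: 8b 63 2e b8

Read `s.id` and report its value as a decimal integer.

[0]=0x8b [1]=0x63 [2]=0x2e [3]=0xb8 (big-endian) → word 0x8b632eb8
type [31+:1] = (word>>31) & 0x1 = 1
chan [24+:7] = (word>>24) & 0x7f = 11
id [17+:7] = (word>>17) & 0x7f = 49  ←
mode [5+:12] = (word>>5) & 0xfff = 2421
kind [0+:5] = (word>>0) & 0x1f = 24

49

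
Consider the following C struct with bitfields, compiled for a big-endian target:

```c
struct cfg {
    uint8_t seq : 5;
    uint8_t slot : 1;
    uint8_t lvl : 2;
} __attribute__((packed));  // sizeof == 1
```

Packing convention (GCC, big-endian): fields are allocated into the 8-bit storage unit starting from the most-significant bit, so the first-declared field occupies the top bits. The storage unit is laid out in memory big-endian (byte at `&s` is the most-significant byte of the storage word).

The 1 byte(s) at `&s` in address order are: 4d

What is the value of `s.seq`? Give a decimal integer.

9

[0]=0x4d (big-endian) → word 0x4d
seq [3+:5] = (word>>3) & 0x1f = 9  ←
slot [2+:1] = (word>>2) & 0x1 = 1
lvl [0+:2] = (word>>0) & 0x3 = 1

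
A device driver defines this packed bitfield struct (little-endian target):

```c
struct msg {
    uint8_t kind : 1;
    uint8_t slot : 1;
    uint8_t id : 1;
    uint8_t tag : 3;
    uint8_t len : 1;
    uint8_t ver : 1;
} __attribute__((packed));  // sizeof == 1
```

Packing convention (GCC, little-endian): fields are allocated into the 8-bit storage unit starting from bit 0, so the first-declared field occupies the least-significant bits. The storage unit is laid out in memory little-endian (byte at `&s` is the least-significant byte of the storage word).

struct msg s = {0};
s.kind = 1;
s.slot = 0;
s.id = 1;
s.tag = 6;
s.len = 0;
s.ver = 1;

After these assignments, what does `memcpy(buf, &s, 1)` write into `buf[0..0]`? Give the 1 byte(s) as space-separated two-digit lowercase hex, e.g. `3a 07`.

b5

kind (1b) val=1 bits=0x1 at bit 0: 0x01
slot (1b) val=0 bits=0x0 at bit 1: 0x01
id (1b) val=1 bits=0x1 at bit 2: 0x05
tag (3b) val=6 bits=0x6 at bit 3: 0x35
len (1b) val=0 bits=0x0 at bit 6: 0x35
ver (1b) val=1 bits=0x1 at bit 7: 0xb5
word = 0xb5 → little-endian bytes:
  [0]=0xb5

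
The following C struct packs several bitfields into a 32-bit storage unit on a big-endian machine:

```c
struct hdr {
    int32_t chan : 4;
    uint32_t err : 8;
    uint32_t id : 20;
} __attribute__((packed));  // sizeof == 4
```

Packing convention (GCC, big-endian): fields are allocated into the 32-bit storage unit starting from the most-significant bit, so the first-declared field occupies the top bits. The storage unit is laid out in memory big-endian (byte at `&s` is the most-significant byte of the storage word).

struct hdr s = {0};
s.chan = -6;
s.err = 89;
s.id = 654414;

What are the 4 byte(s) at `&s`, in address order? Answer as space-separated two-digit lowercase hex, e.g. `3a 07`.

a5 99 fc 4e

chan (4b) val=-6 bits=0xa at bit 28: 0xa0000000
err (8b) val=89 bits=0x59 at bit 20: 0xa5900000
id (20b) val=654414 bits=0x9fc4e at bit 0: 0xa599fc4e
word = 0xa599fc4e → big-endian bytes:
  [0]=0xa5  [1]=0x99  [2]=0xfc  [3]=0x4e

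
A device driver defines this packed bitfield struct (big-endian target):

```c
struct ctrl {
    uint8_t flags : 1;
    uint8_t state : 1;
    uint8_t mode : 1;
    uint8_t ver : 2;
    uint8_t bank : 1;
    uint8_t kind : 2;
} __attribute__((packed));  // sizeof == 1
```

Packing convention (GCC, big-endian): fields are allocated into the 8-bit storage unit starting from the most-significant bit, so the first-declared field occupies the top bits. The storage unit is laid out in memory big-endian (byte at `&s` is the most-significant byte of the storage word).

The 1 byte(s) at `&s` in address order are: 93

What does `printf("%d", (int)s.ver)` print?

2

[0]=0x93 (big-endian) → word 0x93
flags [7+:1] = (word>>7) & 0x1 = 1
state [6+:1] = (word>>6) & 0x1 = 0
mode [5+:1] = (word>>5) & 0x1 = 0
ver [3+:2] = (word>>3) & 0x3 = 2  ←
bank [2+:1] = (word>>2) & 0x1 = 0
kind [0+:2] = (word>>0) & 0x3 = 3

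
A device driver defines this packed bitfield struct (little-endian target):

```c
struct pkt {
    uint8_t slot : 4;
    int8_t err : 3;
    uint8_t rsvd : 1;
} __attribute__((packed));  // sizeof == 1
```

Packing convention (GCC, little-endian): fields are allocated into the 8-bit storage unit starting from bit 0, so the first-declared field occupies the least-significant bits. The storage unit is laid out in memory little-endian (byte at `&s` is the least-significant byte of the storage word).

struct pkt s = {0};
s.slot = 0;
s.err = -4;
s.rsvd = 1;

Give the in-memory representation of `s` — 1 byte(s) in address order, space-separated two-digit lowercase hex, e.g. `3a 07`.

c0

slot (4b) val=0 bits=0x0 at bit 0: 0x00
err (3b) val=-4 bits=0x4 at bit 4: 0x40
rsvd (1b) val=1 bits=0x1 at bit 7: 0xc0
word = 0xc0 → little-endian bytes:
  [0]=0xc0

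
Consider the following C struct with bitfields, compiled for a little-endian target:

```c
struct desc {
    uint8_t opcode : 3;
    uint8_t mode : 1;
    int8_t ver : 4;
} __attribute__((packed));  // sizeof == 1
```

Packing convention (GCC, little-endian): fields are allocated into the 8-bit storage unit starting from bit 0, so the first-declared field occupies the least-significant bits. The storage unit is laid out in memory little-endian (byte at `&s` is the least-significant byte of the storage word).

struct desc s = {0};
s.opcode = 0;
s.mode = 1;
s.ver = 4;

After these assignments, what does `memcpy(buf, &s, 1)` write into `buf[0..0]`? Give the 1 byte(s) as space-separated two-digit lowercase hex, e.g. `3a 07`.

48

opcode:3 = 0 → 0x0 << 0 → word 0x00
mode:1 = 1 → 0x1 << 3 → word 0x08
ver:4 = 4 → 0x4 << 4 → word 0x48
word = 0x48 → little-endian bytes:
  [0]=0x48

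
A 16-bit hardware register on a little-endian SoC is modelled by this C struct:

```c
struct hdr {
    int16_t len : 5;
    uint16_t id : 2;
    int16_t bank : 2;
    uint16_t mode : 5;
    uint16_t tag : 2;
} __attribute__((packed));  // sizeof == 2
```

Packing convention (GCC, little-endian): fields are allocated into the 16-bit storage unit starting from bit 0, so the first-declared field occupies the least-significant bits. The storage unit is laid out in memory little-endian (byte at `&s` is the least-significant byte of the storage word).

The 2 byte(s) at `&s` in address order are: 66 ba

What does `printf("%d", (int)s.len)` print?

6

[0]=0x66 [1]=0xba (little-endian) → word 0xba66
len:5 @ bit 0 → (0xba66>>0)&0x1f = 0x6  ←
id:2 @ bit 5 → (0xba66>>5)&0x3 = 0x3
bank:2 @ bit 7 → (0xba66>>7)&0x3 = 0x0
mode:5 @ bit 9 → (0xba66>>9)&0x1f = 0x1d
tag:2 @ bit 14 → (0xba66>>14)&0x3 = 0x2
len signed 5b, MSB=0: value = 6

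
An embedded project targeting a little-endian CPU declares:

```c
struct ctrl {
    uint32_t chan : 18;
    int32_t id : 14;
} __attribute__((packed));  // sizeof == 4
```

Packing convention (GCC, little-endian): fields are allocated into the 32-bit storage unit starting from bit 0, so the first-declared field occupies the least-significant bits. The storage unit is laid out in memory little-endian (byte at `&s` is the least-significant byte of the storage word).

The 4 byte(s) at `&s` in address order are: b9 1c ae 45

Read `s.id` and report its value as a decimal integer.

[0]=0xb9 [1]=0x1c [2]=0xae [3]=0x45 (little-endian) → word 0x45ae1cb9
chan:18 @ bit 0 → (0x45ae1cb9>>0)&0x3ffff = 0x21cb9
id:14 @ bit 18 → (0x45ae1cb9>>18)&0x3fff = 0x116b  ←
id signed 14b, MSB=0: value = 4459

4459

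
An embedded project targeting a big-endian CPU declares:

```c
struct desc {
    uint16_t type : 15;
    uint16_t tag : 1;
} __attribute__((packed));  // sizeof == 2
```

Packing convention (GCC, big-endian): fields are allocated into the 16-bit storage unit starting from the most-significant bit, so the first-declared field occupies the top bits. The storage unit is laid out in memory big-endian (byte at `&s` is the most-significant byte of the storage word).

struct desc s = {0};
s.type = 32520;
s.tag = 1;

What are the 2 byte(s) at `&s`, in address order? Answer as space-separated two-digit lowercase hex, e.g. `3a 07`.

fe 11

type:15 = 32520 → 0x7f08 << 1 → word 0xfe10
tag:1 = 1 → 0x1 << 0 → word 0xfe11
word = 0xfe11 → big-endian bytes:
  [0]=0xfe  [1]=0x11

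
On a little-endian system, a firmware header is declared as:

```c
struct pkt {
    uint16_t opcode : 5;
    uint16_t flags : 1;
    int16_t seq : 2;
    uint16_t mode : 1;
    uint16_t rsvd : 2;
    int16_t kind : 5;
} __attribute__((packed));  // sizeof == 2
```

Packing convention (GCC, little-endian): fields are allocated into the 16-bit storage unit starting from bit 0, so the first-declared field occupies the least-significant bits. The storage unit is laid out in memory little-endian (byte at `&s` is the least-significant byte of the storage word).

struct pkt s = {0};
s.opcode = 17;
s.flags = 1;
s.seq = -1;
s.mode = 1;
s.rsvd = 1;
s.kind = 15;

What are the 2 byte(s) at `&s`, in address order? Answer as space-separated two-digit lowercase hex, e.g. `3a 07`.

opcode:5 = 17 → 0x11 << 0 → word 0x0011
flags:1 = 1 → 0x1 << 5 → word 0x0031
seq:2 = -1 → 0x3 << 6 → word 0x00f1
mode:1 = 1 → 0x1 << 8 → word 0x01f1
rsvd:2 = 1 → 0x1 << 9 → word 0x03f1
kind:5 = 15 → 0xf << 11 → word 0x7bf1
word = 0x7bf1 → little-endian bytes:
  [0]=0xf1  [1]=0x7b

f1 7b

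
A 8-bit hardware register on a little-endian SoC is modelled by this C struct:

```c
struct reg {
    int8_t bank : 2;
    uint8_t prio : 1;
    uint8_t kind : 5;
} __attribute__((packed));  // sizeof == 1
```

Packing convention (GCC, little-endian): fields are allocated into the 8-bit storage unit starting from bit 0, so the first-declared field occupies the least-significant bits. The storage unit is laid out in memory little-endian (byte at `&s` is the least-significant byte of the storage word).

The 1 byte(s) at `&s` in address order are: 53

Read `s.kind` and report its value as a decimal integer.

10

[0]=0x53 (little-endian) → word 0x53
bank:2 @ bit 0 → (0x53>>0)&0x3 = 0x3
prio:1 @ bit 2 → (0x53>>2)&0x1 = 0x0
kind:5 @ bit 3 → (0x53>>3)&0x1f = 0xa  ←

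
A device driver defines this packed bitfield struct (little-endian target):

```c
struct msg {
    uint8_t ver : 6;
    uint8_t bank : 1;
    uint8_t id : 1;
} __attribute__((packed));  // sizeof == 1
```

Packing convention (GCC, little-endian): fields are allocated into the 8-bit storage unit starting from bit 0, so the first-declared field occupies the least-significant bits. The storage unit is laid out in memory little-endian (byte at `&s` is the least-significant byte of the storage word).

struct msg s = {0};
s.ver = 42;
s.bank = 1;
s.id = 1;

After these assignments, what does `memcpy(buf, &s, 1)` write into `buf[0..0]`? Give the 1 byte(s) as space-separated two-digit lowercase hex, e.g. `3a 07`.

ea

ver (6b) val=42 bits=0x2a at bit 0: 0x2a
bank (1b) val=1 bits=0x1 at bit 6: 0x6a
id (1b) val=1 bits=0x1 at bit 7: 0xea
word = 0xea → little-endian bytes:
  [0]=0xea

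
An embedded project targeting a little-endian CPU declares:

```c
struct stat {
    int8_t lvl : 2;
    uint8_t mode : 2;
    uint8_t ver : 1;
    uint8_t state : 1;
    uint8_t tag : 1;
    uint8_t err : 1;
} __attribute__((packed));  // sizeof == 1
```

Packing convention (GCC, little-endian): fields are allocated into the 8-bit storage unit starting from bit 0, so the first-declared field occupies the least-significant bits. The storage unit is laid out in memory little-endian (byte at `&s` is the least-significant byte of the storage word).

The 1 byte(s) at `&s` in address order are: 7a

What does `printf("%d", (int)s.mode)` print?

[0]=0x7a (little-endian) → word 0x7a
lvl:2 @ bit 0 → (0x7a>>0)&0x3 = 0x2
mode:2 @ bit 2 → (0x7a>>2)&0x3 = 0x2  ←
ver:1 @ bit 4 → (0x7a>>4)&0x1 = 0x1
state:1 @ bit 5 → (0x7a>>5)&0x1 = 0x1
tag:1 @ bit 6 → (0x7a>>6)&0x1 = 0x1
err:1 @ bit 7 → (0x7a>>7)&0x1 = 0x0

2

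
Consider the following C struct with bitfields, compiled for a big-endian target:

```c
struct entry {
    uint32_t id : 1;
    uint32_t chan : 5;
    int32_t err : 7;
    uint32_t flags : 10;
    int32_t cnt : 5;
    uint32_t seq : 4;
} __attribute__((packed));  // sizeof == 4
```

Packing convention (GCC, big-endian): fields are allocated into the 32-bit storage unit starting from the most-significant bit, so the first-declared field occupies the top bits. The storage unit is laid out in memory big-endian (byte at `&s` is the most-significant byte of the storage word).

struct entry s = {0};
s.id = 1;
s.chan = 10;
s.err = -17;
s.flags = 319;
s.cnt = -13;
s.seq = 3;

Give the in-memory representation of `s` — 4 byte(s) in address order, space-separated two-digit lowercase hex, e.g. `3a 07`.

id (1b) val=1 bits=0x1 at bit 31: 0x80000000
chan (5b) val=10 bits=0xa at bit 26: 0xa8000000
err (7b) val=-17 bits=0x6f at bit 19: 0xab780000
flags (10b) val=319 bits=0x13f at bit 9: 0xab7a7e00
cnt (5b) val=-13 bits=0x13 at bit 4: 0xab7a7f30
seq (4b) val=3 bits=0x3 at bit 0: 0xab7a7f33
word = 0xab7a7f33 → big-endian bytes:
  [0]=0xab  [1]=0x7a  [2]=0x7f  [3]=0x33

ab 7a 7f 33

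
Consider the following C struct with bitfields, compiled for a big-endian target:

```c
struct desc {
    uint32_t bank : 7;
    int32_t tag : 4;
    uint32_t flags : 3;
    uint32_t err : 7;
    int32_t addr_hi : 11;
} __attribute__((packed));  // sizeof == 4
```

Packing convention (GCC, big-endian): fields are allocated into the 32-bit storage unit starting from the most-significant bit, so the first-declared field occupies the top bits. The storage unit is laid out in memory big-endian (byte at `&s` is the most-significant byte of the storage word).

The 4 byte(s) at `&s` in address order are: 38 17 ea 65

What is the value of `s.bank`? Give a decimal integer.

28

[0]=0x38 [1]=0x17 [2]=0xea [3]=0x65 (big-endian) → word 0x3817ea65
bank [25+:7] = (word>>25) & 0x7f = 28  ←
tag [21+:4] = (word>>21) & 0xf = 0
flags [18+:3] = (word>>18) & 0x7 = 5
err [11+:7] = (word>>11) & 0x7f = 125
addr_hi [0+:11] = (word>>0) & 0x7ff = 613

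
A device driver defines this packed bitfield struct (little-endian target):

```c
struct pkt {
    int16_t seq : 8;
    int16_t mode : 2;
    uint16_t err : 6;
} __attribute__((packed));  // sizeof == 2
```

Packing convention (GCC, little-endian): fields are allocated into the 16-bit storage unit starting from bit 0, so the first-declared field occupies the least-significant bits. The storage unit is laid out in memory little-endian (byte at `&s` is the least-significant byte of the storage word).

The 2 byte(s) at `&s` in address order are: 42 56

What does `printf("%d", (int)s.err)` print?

21

[0]=0x42 [1]=0x56 (little-endian) → word 0x5642
seq [0+:8] = (word>>0) & 0xff = 66
mode [8+:2] = (word>>8) & 0x3 = 2
err [10+:6] = (word>>10) & 0x3f = 21  ←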